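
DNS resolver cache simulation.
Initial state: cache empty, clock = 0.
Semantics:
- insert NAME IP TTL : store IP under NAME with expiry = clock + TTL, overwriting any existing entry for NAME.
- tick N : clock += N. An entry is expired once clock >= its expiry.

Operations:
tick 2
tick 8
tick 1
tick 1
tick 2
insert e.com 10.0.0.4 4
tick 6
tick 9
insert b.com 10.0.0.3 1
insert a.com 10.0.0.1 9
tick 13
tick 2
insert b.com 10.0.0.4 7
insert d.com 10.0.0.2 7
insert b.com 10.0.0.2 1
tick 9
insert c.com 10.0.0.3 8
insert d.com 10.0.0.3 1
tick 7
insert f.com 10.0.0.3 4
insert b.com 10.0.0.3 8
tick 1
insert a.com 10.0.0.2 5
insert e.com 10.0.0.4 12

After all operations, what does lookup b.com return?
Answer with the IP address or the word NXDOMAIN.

Answer: 10.0.0.3

Derivation:
Op 1: tick 2 -> clock=2.
Op 2: tick 8 -> clock=10.
Op 3: tick 1 -> clock=11.
Op 4: tick 1 -> clock=12.
Op 5: tick 2 -> clock=14.
Op 6: insert e.com -> 10.0.0.4 (expiry=14+4=18). clock=14
Op 7: tick 6 -> clock=20. purged={e.com}
Op 8: tick 9 -> clock=29.
Op 9: insert b.com -> 10.0.0.3 (expiry=29+1=30). clock=29
Op 10: insert a.com -> 10.0.0.1 (expiry=29+9=38). clock=29
Op 11: tick 13 -> clock=42. purged={a.com,b.com}
Op 12: tick 2 -> clock=44.
Op 13: insert b.com -> 10.0.0.4 (expiry=44+7=51). clock=44
Op 14: insert d.com -> 10.0.0.2 (expiry=44+7=51). clock=44
Op 15: insert b.com -> 10.0.0.2 (expiry=44+1=45). clock=44
Op 16: tick 9 -> clock=53. purged={b.com,d.com}
Op 17: insert c.com -> 10.0.0.3 (expiry=53+8=61). clock=53
Op 18: insert d.com -> 10.0.0.3 (expiry=53+1=54). clock=53
Op 19: tick 7 -> clock=60. purged={d.com}
Op 20: insert f.com -> 10.0.0.3 (expiry=60+4=64). clock=60
Op 21: insert b.com -> 10.0.0.3 (expiry=60+8=68). clock=60
Op 22: tick 1 -> clock=61. purged={c.com}
Op 23: insert a.com -> 10.0.0.2 (expiry=61+5=66). clock=61
Op 24: insert e.com -> 10.0.0.4 (expiry=61+12=73). clock=61
lookup b.com: present, ip=10.0.0.3 expiry=68 > clock=61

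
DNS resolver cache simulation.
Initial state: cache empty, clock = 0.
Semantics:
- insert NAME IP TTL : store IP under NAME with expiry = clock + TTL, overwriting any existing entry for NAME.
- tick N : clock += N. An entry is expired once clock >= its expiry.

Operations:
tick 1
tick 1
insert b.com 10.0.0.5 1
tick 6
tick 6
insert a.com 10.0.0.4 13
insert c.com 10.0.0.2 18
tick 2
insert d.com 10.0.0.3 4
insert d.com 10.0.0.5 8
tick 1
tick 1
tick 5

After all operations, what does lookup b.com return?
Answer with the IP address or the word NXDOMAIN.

Answer: NXDOMAIN

Derivation:
Op 1: tick 1 -> clock=1.
Op 2: tick 1 -> clock=2.
Op 3: insert b.com -> 10.0.0.5 (expiry=2+1=3). clock=2
Op 4: tick 6 -> clock=8. purged={b.com}
Op 5: tick 6 -> clock=14.
Op 6: insert a.com -> 10.0.0.4 (expiry=14+13=27). clock=14
Op 7: insert c.com -> 10.0.0.2 (expiry=14+18=32). clock=14
Op 8: tick 2 -> clock=16.
Op 9: insert d.com -> 10.0.0.3 (expiry=16+4=20). clock=16
Op 10: insert d.com -> 10.0.0.5 (expiry=16+8=24). clock=16
Op 11: tick 1 -> clock=17.
Op 12: tick 1 -> clock=18.
Op 13: tick 5 -> clock=23.
lookup b.com: not in cache (expired or never inserted)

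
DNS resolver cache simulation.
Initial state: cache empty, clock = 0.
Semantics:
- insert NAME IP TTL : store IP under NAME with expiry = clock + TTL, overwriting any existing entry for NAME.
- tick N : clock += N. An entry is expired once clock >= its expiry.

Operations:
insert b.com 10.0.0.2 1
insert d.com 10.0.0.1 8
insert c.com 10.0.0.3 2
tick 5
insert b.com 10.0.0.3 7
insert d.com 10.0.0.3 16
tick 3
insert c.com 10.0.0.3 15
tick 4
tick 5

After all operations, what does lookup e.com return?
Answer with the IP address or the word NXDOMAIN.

Answer: NXDOMAIN

Derivation:
Op 1: insert b.com -> 10.0.0.2 (expiry=0+1=1). clock=0
Op 2: insert d.com -> 10.0.0.1 (expiry=0+8=8). clock=0
Op 3: insert c.com -> 10.0.0.3 (expiry=0+2=2). clock=0
Op 4: tick 5 -> clock=5. purged={b.com,c.com}
Op 5: insert b.com -> 10.0.0.3 (expiry=5+7=12). clock=5
Op 6: insert d.com -> 10.0.0.3 (expiry=5+16=21). clock=5
Op 7: tick 3 -> clock=8.
Op 8: insert c.com -> 10.0.0.3 (expiry=8+15=23). clock=8
Op 9: tick 4 -> clock=12. purged={b.com}
Op 10: tick 5 -> clock=17.
lookup e.com: not in cache (expired or never inserted)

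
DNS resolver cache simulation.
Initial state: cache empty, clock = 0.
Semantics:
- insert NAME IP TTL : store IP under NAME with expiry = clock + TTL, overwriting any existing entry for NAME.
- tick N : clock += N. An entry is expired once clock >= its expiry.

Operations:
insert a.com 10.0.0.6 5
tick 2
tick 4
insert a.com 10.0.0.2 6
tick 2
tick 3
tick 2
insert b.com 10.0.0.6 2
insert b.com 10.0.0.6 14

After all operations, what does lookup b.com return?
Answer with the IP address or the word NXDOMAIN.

Answer: 10.0.0.6

Derivation:
Op 1: insert a.com -> 10.0.0.6 (expiry=0+5=5). clock=0
Op 2: tick 2 -> clock=2.
Op 3: tick 4 -> clock=6. purged={a.com}
Op 4: insert a.com -> 10.0.0.2 (expiry=6+6=12). clock=6
Op 5: tick 2 -> clock=8.
Op 6: tick 3 -> clock=11.
Op 7: tick 2 -> clock=13. purged={a.com}
Op 8: insert b.com -> 10.0.0.6 (expiry=13+2=15). clock=13
Op 9: insert b.com -> 10.0.0.6 (expiry=13+14=27). clock=13
lookup b.com: present, ip=10.0.0.6 expiry=27 > clock=13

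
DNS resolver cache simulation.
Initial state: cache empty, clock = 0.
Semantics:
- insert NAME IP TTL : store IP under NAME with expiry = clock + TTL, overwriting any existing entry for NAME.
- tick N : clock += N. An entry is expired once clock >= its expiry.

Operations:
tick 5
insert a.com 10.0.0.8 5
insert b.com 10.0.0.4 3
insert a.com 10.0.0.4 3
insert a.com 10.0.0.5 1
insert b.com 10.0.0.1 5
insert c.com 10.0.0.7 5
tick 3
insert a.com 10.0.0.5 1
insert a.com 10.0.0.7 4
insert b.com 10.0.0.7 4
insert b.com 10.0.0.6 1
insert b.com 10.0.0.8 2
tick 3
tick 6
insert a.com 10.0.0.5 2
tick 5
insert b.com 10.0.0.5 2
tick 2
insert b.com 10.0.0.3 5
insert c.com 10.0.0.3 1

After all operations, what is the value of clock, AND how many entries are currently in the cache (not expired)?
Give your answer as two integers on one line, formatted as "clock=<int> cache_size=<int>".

Op 1: tick 5 -> clock=5.
Op 2: insert a.com -> 10.0.0.8 (expiry=5+5=10). clock=5
Op 3: insert b.com -> 10.0.0.4 (expiry=5+3=8). clock=5
Op 4: insert a.com -> 10.0.0.4 (expiry=5+3=8). clock=5
Op 5: insert a.com -> 10.0.0.5 (expiry=5+1=6). clock=5
Op 6: insert b.com -> 10.0.0.1 (expiry=5+5=10). clock=5
Op 7: insert c.com -> 10.0.0.7 (expiry=5+5=10). clock=5
Op 8: tick 3 -> clock=8. purged={a.com}
Op 9: insert a.com -> 10.0.0.5 (expiry=8+1=9). clock=8
Op 10: insert a.com -> 10.0.0.7 (expiry=8+4=12). clock=8
Op 11: insert b.com -> 10.0.0.7 (expiry=8+4=12). clock=8
Op 12: insert b.com -> 10.0.0.6 (expiry=8+1=9). clock=8
Op 13: insert b.com -> 10.0.0.8 (expiry=8+2=10). clock=8
Op 14: tick 3 -> clock=11. purged={b.com,c.com}
Op 15: tick 6 -> clock=17. purged={a.com}
Op 16: insert a.com -> 10.0.0.5 (expiry=17+2=19). clock=17
Op 17: tick 5 -> clock=22. purged={a.com}
Op 18: insert b.com -> 10.0.0.5 (expiry=22+2=24). clock=22
Op 19: tick 2 -> clock=24. purged={b.com}
Op 20: insert b.com -> 10.0.0.3 (expiry=24+5=29). clock=24
Op 21: insert c.com -> 10.0.0.3 (expiry=24+1=25). clock=24
Final clock = 24
Final cache (unexpired): {b.com,c.com} -> size=2

Answer: clock=24 cache_size=2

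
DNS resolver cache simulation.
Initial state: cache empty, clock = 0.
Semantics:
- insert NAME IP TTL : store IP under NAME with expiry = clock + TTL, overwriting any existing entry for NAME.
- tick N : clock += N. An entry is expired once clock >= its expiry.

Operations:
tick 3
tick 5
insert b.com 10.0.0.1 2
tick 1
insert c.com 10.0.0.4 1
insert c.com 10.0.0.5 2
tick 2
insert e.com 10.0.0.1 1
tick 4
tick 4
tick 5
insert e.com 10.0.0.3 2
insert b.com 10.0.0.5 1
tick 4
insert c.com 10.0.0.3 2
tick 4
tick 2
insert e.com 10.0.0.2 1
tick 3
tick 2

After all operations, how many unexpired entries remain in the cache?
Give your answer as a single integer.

Op 1: tick 3 -> clock=3.
Op 2: tick 5 -> clock=8.
Op 3: insert b.com -> 10.0.0.1 (expiry=8+2=10). clock=8
Op 4: tick 1 -> clock=9.
Op 5: insert c.com -> 10.0.0.4 (expiry=9+1=10). clock=9
Op 6: insert c.com -> 10.0.0.5 (expiry=9+2=11). clock=9
Op 7: tick 2 -> clock=11. purged={b.com,c.com}
Op 8: insert e.com -> 10.0.0.1 (expiry=11+1=12). clock=11
Op 9: tick 4 -> clock=15. purged={e.com}
Op 10: tick 4 -> clock=19.
Op 11: tick 5 -> clock=24.
Op 12: insert e.com -> 10.0.0.3 (expiry=24+2=26). clock=24
Op 13: insert b.com -> 10.0.0.5 (expiry=24+1=25). clock=24
Op 14: tick 4 -> clock=28. purged={b.com,e.com}
Op 15: insert c.com -> 10.0.0.3 (expiry=28+2=30). clock=28
Op 16: tick 4 -> clock=32. purged={c.com}
Op 17: tick 2 -> clock=34.
Op 18: insert e.com -> 10.0.0.2 (expiry=34+1=35). clock=34
Op 19: tick 3 -> clock=37. purged={e.com}
Op 20: tick 2 -> clock=39.
Final cache (unexpired): {} -> size=0

Answer: 0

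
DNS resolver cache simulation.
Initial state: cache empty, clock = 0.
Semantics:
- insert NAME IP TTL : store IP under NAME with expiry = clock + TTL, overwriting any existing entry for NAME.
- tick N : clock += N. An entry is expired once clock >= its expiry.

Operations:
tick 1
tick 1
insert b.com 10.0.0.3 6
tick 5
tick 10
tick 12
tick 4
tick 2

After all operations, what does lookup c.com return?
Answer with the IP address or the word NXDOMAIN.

Answer: NXDOMAIN

Derivation:
Op 1: tick 1 -> clock=1.
Op 2: tick 1 -> clock=2.
Op 3: insert b.com -> 10.0.0.3 (expiry=2+6=8). clock=2
Op 4: tick 5 -> clock=7.
Op 5: tick 10 -> clock=17. purged={b.com}
Op 6: tick 12 -> clock=29.
Op 7: tick 4 -> clock=33.
Op 8: tick 2 -> clock=35.
lookup c.com: not in cache (expired or never inserted)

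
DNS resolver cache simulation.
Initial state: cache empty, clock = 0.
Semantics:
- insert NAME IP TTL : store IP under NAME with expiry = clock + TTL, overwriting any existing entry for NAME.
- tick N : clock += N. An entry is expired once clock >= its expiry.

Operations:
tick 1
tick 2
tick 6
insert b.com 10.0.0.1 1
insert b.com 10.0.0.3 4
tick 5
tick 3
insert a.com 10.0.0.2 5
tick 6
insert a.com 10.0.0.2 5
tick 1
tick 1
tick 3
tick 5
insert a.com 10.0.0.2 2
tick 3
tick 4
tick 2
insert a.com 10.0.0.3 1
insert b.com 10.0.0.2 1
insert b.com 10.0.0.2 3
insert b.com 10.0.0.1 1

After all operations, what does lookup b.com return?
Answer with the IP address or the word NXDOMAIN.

Answer: 10.0.0.1

Derivation:
Op 1: tick 1 -> clock=1.
Op 2: tick 2 -> clock=3.
Op 3: tick 6 -> clock=9.
Op 4: insert b.com -> 10.0.0.1 (expiry=9+1=10). clock=9
Op 5: insert b.com -> 10.0.0.3 (expiry=9+4=13). clock=9
Op 6: tick 5 -> clock=14. purged={b.com}
Op 7: tick 3 -> clock=17.
Op 8: insert a.com -> 10.0.0.2 (expiry=17+5=22). clock=17
Op 9: tick 6 -> clock=23. purged={a.com}
Op 10: insert a.com -> 10.0.0.2 (expiry=23+5=28). clock=23
Op 11: tick 1 -> clock=24.
Op 12: tick 1 -> clock=25.
Op 13: tick 3 -> clock=28. purged={a.com}
Op 14: tick 5 -> clock=33.
Op 15: insert a.com -> 10.0.0.2 (expiry=33+2=35). clock=33
Op 16: tick 3 -> clock=36. purged={a.com}
Op 17: tick 4 -> clock=40.
Op 18: tick 2 -> clock=42.
Op 19: insert a.com -> 10.0.0.3 (expiry=42+1=43). clock=42
Op 20: insert b.com -> 10.0.0.2 (expiry=42+1=43). clock=42
Op 21: insert b.com -> 10.0.0.2 (expiry=42+3=45). clock=42
Op 22: insert b.com -> 10.0.0.1 (expiry=42+1=43). clock=42
lookup b.com: present, ip=10.0.0.1 expiry=43 > clock=42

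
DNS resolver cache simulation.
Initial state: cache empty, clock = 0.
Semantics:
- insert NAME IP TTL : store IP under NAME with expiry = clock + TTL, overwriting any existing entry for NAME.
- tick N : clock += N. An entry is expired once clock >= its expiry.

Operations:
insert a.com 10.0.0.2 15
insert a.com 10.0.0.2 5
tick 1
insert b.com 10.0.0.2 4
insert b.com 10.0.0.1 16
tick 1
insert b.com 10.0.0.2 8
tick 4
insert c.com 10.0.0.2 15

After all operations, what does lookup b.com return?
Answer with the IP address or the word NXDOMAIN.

Answer: 10.0.0.2

Derivation:
Op 1: insert a.com -> 10.0.0.2 (expiry=0+15=15). clock=0
Op 2: insert a.com -> 10.0.0.2 (expiry=0+5=5). clock=0
Op 3: tick 1 -> clock=1.
Op 4: insert b.com -> 10.0.0.2 (expiry=1+4=5). clock=1
Op 5: insert b.com -> 10.0.0.1 (expiry=1+16=17). clock=1
Op 6: tick 1 -> clock=2.
Op 7: insert b.com -> 10.0.0.2 (expiry=2+8=10). clock=2
Op 8: tick 4 -> clock=6. purged={a.com}
Op 9: insert c.com -> 10.0.0.2 (expiry=6+15=21). clock=6
lookup b.com: present, ip=10.0.0.2 expiry=10 > clock=6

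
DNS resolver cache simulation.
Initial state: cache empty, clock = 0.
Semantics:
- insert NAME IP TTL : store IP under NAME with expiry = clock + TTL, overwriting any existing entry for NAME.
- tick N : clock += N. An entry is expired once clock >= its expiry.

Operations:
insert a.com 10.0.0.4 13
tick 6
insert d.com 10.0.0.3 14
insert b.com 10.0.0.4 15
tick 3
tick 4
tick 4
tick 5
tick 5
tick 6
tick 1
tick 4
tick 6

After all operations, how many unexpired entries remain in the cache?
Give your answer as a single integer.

Op 1: insert a.com -> 10.0.0.4 (expiry=0+13=13). clock=0
Op 2: tick 6 -> clock=6.
Op 3: insert d.com -> 10.0.0.3 (expiry=6+14=20). clock=6
Op 4: insert b.com -> 10.0.0.4 (expiry=6+15=21). clock=6
Op 5: tick 3 -> clock=9.
Op 6: tick 4 -> clock=13. purged={a.com}
Op 7: tick 4 -> clock=17.
Op 8: tick 5 -> clock=22. purged={b.com,d.com}
Op 9: tick 5 -> clock=27.
Op 10: tick 6 -> clock=33.
Op 11: tick 1 -> clock=34.
Op 12: tick 4 -> clock=38.
Op 13: tick 6 -> clock=44.
Final cache (unexpired): {} -> size=0

Answer: 0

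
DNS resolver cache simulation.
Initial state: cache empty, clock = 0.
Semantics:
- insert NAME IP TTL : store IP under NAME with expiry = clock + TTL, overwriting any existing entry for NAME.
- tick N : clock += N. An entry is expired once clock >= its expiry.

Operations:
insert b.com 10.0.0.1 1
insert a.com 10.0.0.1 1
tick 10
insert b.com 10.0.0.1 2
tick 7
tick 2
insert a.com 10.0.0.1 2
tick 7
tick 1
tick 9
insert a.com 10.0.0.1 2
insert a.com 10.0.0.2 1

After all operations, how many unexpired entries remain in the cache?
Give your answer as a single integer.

Op 1: insert b.com -> 10.0.0.1 (expiry=0+1=1). clock=0
Op 2: insert a.com -> 10.0.0.1 (expiry=0+1=1). clock=0
Op 3: tick 10 -> clock=10. purged={a.com,b.com}
Op 4: insert b.com -> 10.0.0.1 (expiry=10+2=12). clock=10
Op 5: tick 7 -> clock=17. purged={b.com}
Op 6: tick 2 -> clock=19.
Op 7: insert a.com -> 10.0.0.1 (expiry=19+2=21). clock=19
Op 8: tick 7 -> clock=26. purged={a.com}
Op 9: tick 1 -> clock=27.
Op 10: tick 9 -> clock=36.
Op 11: insert a.com -> 10.0.0.1 (expiry=36+2=38). clock=36
Op 12: insert a.com -> 10.0.0.2 (expiry=36+1=37). clock=36
Final cache (unexpired): {a.com} -> size=1

Answer: 1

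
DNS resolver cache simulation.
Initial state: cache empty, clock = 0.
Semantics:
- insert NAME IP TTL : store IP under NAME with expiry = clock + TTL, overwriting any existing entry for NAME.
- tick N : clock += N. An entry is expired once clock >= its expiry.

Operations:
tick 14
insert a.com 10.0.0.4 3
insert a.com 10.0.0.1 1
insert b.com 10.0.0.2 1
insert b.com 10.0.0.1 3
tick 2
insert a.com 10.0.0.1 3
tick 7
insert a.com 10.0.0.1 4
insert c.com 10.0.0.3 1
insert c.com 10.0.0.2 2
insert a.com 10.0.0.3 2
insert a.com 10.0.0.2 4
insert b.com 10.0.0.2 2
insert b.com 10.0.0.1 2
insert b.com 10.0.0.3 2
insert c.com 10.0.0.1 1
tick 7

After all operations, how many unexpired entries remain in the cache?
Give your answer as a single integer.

Answer: 0

Derivation:
Op 1: tick 14 -> clock=14.
Op 2: insert a.com -> 10.0.0.4 (expiry=14+3=17). clock=14
Op 3: insert a.com -> 10.0.0.1 (expiry=14+1=15). clock=14
Op 4: insert b.com -> 10.0.0.2 (expiry=14+1=15). clock=14
Op 5: insert b.com -> 10.0.0.1 (expiry=14+3=17). clock=14
Op 6: tick 2 -> clock=16. purged={a.com}
Op 7: insert a.com -> 10.0.0.1 (expiry=16+3=19). clock=16
Op 8: tick 7 -> clock=23. purged={a.com,b.com}
Op 9: insert a.com -> 10.0.0.1 (expiry=23+4=27). clock=23
Op 10: insert c.com -> 10.0.0.3 (expiry=23+1=24). clock=23
Op 11: insert c.com -> 10.0.0.2 (expiry=23+2=25). clock=23
Op 12: insert a.com -> 10.0.0.3 (expiry=23+2=25). clock=23
Op 13: insert a.com -> 10.0.0.2 (expiry=23+4=27). clock=23
Op 14: insert b.com -> 10.0.0.2 (expiry=23+2=25). clock=23
Op 15: insert b.com -> 10.0.0.1 (expiry=23+2=25). clock=23
Op 16: insert b.com -> 10.0.0.3 (expiry=23+2=25). clock=23
Op 17: insert c.com -> 10.0.0.1 (expiry=23+1=24). clock=23
Op 18: tick 7 -> clock=30. purged={a.com,b.com,c.com}
Final cache (unexpired): {} -> size=0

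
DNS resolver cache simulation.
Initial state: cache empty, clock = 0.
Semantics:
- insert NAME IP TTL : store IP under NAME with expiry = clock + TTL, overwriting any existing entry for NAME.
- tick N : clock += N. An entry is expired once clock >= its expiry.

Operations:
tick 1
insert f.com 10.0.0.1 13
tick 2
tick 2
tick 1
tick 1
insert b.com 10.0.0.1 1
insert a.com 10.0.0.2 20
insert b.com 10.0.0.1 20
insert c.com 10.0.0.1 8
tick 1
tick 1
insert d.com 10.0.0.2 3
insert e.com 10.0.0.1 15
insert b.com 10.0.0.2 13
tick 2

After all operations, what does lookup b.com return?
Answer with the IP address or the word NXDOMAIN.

Op 1: tick 1 -> clock=1.
Op 2: insert f.com -> 10.0.0.1 (expiry=1+13=14). clock=1
Op 3: tick 2 -> clock=3.
Op 4: tick 2 -> clock=5.
Op 5: tick 1 -> clock=6.
Op 6: tick 1 -> clock=7.
Op 7: insert b.com -> 10.0.0.1 (expiry=7+1=8). clock=7
Op 8: insert a.com -> 10.0.0.2 (expiry=7+20=27). clock=7
Op 9: insert b.com -> 10.0.0.1 (expiry=7+20=27). clock=7
Op 10: insert c.com -> 10.0.0.1 (expiry=7+8=15). clock=7
Op 11: tick 1 -> clock=8.
Op 12: tick 1 -> clock=9.
Op 13: insert d.com -> 10.0.0.2 (expiry=9+3=12). clock=9
Op 14: insert e.com -> 10.0.0.1 (expiry=9+15=24). clock=9
Op 15: insert b.com -> 10.0.0.2 (expiry=9+13=22). clock=9
Op 16: tick 2 -> clock=11.
lookup b.com: present, ip=10.0.0.2 expiry=22 > clock=11

Answer: 10.0.0.2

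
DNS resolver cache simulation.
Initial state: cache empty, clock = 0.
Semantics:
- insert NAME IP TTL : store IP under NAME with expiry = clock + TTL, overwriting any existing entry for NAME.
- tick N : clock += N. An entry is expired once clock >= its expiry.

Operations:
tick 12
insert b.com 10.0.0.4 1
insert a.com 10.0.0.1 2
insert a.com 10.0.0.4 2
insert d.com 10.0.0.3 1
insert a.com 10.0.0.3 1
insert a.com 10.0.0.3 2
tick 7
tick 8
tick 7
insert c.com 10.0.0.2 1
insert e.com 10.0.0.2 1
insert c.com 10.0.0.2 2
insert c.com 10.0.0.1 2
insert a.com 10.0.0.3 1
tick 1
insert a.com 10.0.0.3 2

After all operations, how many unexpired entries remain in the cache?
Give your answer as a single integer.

Answer: 2

Derivation:
Op 1: tick 12 -> clock=12.
Op 2: insert b.com -> 10.0.0.4 (expiry=12+1=13). clock=12
Op 3: insert a.com -> 10.0.0.1 (expiry=12+2=14). clock=12
Op 4: insert a.com -> 10.0.0.4 (expiry=12+2=14). clock=12
Op 5: insert d.com -> 10.0.0.3 (expiry=12+1=13). clock=12
Op 6: insert a.com -> 10.0.0.3 (expiry=12+1=13). clock=12
Op 7: insert a.com -> 10.0.0.3 (expiry=12+2=14). clock=12
Op 8: tick 7 -> clock=19. purged={a.com,b.com,d.com}
Op 9: tick 8 -> clock=27.
Op 10: tick 7 -> clock=34.
Op 11: insert c.com -> 10.0.0.2 (expiry=34+1=35). clock=34
Op 12: insert e.com -> 10.0.0.2 (expiry=34+1=35). clock=34
Op 13: insert c.com -> 10.0.0.2 (expiry=34+2=36). clock=34
Op 14: insert c.com -> 10.0.0.1 (expiry=34+2=36). clock=34
Op 15: insert a.com -> 10.0.0.3 (expiry=34+1=35). clock=34
Op 16: tick 1 -> clock=35. purged={a.com,e.com}
Op 17: insert a.com -> 10.0.0.3 (expiry=35+2=37). clock=35
Final cache (unexpired): {a.com,c.com} -> size=2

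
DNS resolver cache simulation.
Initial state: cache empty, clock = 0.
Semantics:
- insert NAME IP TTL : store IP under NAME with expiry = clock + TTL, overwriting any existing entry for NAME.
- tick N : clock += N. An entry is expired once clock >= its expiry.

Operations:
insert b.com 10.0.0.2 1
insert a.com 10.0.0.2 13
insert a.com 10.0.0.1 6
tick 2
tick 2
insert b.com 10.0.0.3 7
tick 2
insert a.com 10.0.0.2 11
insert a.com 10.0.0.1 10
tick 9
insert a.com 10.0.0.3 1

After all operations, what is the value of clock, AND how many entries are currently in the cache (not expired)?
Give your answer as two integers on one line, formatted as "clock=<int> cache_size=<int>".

Op 1: insert b.com -> 10.0.0.2 (expiry=0+1=1). clock=0
Op 2: insert a.com -> 10.0.0.2 (expiry=0+13=13). clock=0
Op 3: insert a.com -> 10.0.0.1 (expiry=0+6=6). clock=0
Op 4: tick 2 -> clock=2. purged={b.com}
Op 5: tick 2 -> clock=4.
Op 6: insert b.com -> 10.0.0.3 (expiry=4+7=11). clock=4
Op 7: tick 2 -> clock=6. purged={a.com}
Op 8: insert a.com -> 10.0.0.2 (expiry=6+11=17). clock=6
Op 9: insert a.com -> 10.0.0.1 (expiry=6+10=16). clock=6
Op 10: tick 9 -> clock=15. purged={b.com}
Op 11: insert a.com -> 10.0.0.3 (expiry=15+1=16). clock=15
Final clock = 15
Final cache (unexpired): {a.com} -> size=1

Answer: clock=15 cache_size=1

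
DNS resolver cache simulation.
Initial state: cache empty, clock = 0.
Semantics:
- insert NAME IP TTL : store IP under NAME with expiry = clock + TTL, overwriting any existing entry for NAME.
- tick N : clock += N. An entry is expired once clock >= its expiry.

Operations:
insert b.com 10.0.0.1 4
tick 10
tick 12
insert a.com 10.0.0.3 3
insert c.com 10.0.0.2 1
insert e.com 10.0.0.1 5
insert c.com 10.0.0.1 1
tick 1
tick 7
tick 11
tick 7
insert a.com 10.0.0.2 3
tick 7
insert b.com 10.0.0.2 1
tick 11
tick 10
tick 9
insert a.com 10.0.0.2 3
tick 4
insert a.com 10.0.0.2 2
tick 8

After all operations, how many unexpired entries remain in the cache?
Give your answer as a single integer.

Answer: 0

Derivation:
Op 1: insert b.com -> 10.0.0.1 (expiry=0+4=4). clock=0
Op 2: tick 10 -> clock=10. purged={b.com}
Op 3: tick 12 -> clock=22.
Op 4: insert a.com -> 10.0.0.3 (expiry=22+3=25). clock=22
Op 5: insert c.com -> 10.0.0.2 (expiry=22+1=23). clock=22
Op 6: insert e.com -> 10.0.0.1 (expiry=22+5=27). clock=22
Op 7: insert c.com -> 10.0.0.1 (expiry=22+1=23). clock=22
Op 8: tick 1 -> clock=23. purged={c.com}
Op 9: tick 7 -> clock=30. purged={a.com,e.com}
Op 10: tick 11 -> clock=41.
Op 11: tick 7 -> clock=48.
Op 12: insert a.com -> 10.0.0.2 (expiry=48+3=51). clock=48
Op 13: tick 7 -> clock=55. purged={a.com}
Op 14: insert b.com -> 10.0.0.2 (expiry=55+1=56). clock=55
Op 15: tick 11 -> clock=66. purged={b.com}
Op 16: tick 10 -> clock=76.
Op 17: tick 9 -> clock=85.
Op 18: insert a.com -> 10.0.0.2 (expiry=85+3=88). clock=85
Op 19: tick 4 -> clock=89. purged={a.com}
Op 20: insert a.com -> 10.0.0.2 (expiry=89+2=91). clock=89
Op 21: tick 8 -> clock=97. purged={a.com}
Final cache (unexpired): {} -> size=0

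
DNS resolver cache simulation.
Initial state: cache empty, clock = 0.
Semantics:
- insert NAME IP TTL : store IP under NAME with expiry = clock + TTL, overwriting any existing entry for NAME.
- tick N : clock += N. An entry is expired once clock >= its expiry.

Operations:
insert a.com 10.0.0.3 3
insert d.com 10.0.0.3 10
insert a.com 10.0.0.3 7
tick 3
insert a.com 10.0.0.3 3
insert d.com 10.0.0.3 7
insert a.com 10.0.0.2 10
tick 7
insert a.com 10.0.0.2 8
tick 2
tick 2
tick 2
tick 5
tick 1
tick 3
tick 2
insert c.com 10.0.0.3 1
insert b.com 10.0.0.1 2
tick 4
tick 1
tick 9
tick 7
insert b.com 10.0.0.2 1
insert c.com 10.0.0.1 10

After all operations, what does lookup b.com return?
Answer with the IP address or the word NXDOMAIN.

Answer: 10.0.0.2

Derivation:
Op 1: insert a.com -> 10.0.0.3 (expiry=0+3=3). clock=0
Op 2: insert d.com -> 10.0.0.3 (expiry=0+10=10). clock=0
Op 3: insert a.com -> 10.0.0.3 (expiry=0+7=7). clock=0
Op 4: tick 3 -> clock=3.
Op 5: insert a.com -> 10.0.0.3 (expiry=3+3=6). clock=3
Op 6: insert d.com -> 10.0.0.3 (expiry=3+7=10). clock=3
Op 7: insert a.com -> 10.0.0.2 (expiry=3+10=13). clock=3
Op 8: tick 7 -> clock=10. purged={d.com}
Op 9: insert a.com -> 10.0.0.2 (expiry=10+8=18). clock=10
Op 10: tick 2 -> clock=12.
Op 11: tick 2 -> clock=14.
Op 12: tick 2 -> clock=16.
Op 13: tick 5 -> clock=21. purged={a.com}
Op 14: tick 1 -> clock=22.
Op 15: tick 3 -> clock=25.
Op 16: tick 2 -> clock=27.
Op 17: insert c.com -> 10.0.0.3 (expiry=27+1=28). clock=27
Op 18: insert b.com -> 10.0.0.1 (expiry=27+2=29). clock=27
Op 19: tick 4 -> clock=31. purged={b.com,c.com}
Op 20: tick 1 -> clock=32.
Op 21: tick 9 -> clock=41.
Op 22: tick 7 -> clock=48.
Op 23: insert b.com -> 10.0.0.2 (expiry=48+1=49). clock=48
Op 24: insert c.com -> 10.0.0.1 (expiry=48+10=58). clock=48
lookup b.com: present, ip=10.0.0.2 expiry=49 > clock=48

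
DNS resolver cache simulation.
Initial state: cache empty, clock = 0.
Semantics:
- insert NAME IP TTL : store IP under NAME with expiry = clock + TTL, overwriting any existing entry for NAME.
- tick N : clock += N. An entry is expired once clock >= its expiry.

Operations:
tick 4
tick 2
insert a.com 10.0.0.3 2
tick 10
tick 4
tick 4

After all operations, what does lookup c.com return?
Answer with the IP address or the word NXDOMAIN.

Answer: NXDOMAIN

Derivation:
Op 1: tick 4 -> clock=4.
Op 2: tick 2 -> clock=6.
Op 3: insert a.com -> 10.0.0.3 (expiry=6+2=8). clock=6
Op 4: tick 10 -> clock=16. purged={a.com}
Op 5: tick 4 -> clock=20.
Op 6: tick 4 -> clock=24.
lookup c.com: not in cache (expired or never inserted)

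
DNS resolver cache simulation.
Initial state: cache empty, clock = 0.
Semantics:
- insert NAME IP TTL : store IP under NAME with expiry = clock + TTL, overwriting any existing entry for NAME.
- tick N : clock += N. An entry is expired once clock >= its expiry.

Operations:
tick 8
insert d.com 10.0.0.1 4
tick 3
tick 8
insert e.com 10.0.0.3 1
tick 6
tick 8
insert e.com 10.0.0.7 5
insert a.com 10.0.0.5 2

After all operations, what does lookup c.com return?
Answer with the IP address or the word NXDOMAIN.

Answer: NXDOMAIN

Derivation:
Op 1: tick 8 -> clock=8.
Op 2: insert d.com -> 10.0.0.1 (expiry=8+4=12). clock=8
Op 3: tick 3 -> clock=11.
Op 4: tick 8 -> clock=19. purged={d.com}
Op 5: insert e.com -> 10.0.0.3 (expiry=19+1=20). clock=19
Op 6: tick 6 -> clock=25. purged={e.com}
Op 7: tick 8 -> clock=33.
Op 8: insert e.com -> 10.0.0.7 (expiry=33+5=38). clock=33
Op 9: insert a.com -> 10.0.0.5 (expiry=33+2=35). clock=33
lookup c.com: not in cache (expired or never inserted)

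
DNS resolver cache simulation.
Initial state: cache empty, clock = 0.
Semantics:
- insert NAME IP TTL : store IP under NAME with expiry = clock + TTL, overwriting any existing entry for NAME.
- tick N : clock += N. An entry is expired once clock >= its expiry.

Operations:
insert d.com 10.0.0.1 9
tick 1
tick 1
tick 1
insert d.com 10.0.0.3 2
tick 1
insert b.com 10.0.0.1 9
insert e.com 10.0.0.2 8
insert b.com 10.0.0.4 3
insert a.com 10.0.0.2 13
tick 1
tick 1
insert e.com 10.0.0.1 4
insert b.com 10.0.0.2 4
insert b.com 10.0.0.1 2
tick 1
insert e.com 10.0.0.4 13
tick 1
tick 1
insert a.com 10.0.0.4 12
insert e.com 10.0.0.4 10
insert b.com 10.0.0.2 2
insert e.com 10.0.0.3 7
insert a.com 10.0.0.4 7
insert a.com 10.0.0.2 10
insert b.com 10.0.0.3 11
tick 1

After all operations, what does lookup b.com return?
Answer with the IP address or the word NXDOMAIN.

Answer: 10.0.0.3

Derivation:
Op 1: insert d.com -> 10.0.0.1 (expiry=0+9=9). clock=0
Op 2: tick 1 -> clock=1.
Op 3: tick 1 -> clock=2.
Op 4: tick 1 -> clock=3.
Op 5: insert d.com -> 10.0.0.3 (expiry=3+2=5). clock=3
Op 6: tick 1 -> clock=4.
Op 7: insert b.com -> 10.0.0.1 (expiry=4+9=13). clock=4
Op 8: insert e.com -> 10.0.0.2 (expiry=4+8=12). clock=4
Op 9: insert b.com -> 10.0.0.4 (expiry=4+3=7). clock=4
Op 10: insert a.com -> 10.0.0.2 (expiry=4+13=17). clock=4
Op 11: tick 1 -> clock=5. purged={d.com}
Op 12: tick 1 -> clock=6.
Op 13: insert e.com -> 10.0.0.1 (expiry=6+4=10). clock=6
Op 14: insert b.com -> 10.0.0.2 (expiry=6+4=10). clock=6
Op 15: insert b.com -> 10.0.0.1 (expiry=6+2=8). clock=6
Op 16: tick 1 -> clock=7.
Op 17: insert e.com -> 10.0.0.4 (expiry=7+13=20). clock=7
Op 18: tick 1 -> clock=8. purged={b.com}
Op 19: tick 1 -> clock=9.
Op 20: insert a.com -> 10.0.0.4 (expiry=9+12=21). clock=9
Op 21: insert e.com -> 10.0.0.4 (expiry=9+10=19). clock=9
Op 22: insert b.com -> 10.0.0.2 (expiry=9+2=11). clock=9
Op 23: insert e.com -> 10.0.0.3 (expiry=9+7=16). clock=9
Op 24: insert a.com -> 10.0.0.4 (expiry=9+7=16). clock=9
Op 25: insert a.com -> 10.0.0.2 (expiry=9+10=19). clock=9
Op 26: insert b.com -> 10.0.0.3 (expiry=9+11=20). clock=9
Op 27: tick 1 -> clock=10.
lookup b.com: present, ip=10.0.0.3 expiry=20 > clock=10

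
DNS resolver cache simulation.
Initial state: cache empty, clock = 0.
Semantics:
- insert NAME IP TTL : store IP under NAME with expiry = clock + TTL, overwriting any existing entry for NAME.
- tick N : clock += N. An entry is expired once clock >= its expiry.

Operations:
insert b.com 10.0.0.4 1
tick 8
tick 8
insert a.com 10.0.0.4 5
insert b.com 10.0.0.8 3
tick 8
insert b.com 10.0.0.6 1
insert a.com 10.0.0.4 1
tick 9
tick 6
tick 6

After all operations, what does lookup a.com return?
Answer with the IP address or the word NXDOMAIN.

Answer: NXDOMAIN

Derivation:
Op 1: insert b.com -> 10.0.0.4 (expiry=0+1=1). clock=0
Op 2: tick 8 -> clock=8. purged={b.com}
Op 3: tick 8 -> clock=16.
Op 4: insert a.com -> 10.0.0.4 (expiry=16+5=21). clock=16
Op 5: insert b.com -> 10.0.0.8 (expiry=16+3=19). clock=16
Op 6: tick 8 -> clock=24. purged={a.com,b.com}
Op 7: insert b.com -> 10.0.0.6 (expiry=24+1=25). clock=24
Op 8: insert a.com -> 10.0.0.4 (expiry=24+1=25). clock=24
Op 9: tick 9 -> clock=33. purged={a.com,b.com}
Op 10: tick 6 -> clock=39.
Op 11: tick 6 -> clock=45.
lookup a.com: not in cache (expired or never inserted)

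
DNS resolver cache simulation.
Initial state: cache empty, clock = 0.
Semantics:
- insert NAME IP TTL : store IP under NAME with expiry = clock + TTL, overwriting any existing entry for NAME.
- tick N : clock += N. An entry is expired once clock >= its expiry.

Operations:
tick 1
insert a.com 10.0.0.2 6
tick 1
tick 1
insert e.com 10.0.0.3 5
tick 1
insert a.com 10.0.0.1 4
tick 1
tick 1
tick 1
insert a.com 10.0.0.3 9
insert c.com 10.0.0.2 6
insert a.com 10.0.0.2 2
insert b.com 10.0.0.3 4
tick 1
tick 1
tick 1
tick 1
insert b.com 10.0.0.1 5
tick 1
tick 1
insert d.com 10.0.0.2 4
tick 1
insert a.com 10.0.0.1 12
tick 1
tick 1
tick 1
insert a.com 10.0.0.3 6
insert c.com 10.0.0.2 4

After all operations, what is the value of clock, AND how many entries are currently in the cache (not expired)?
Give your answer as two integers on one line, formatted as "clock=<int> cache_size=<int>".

Op 1: tick 1 -> clock=1.
Op 2: insert a.com -> 10.0.0.2 (expiry=1+6=7). clock=1
Op 3: tick 1 -> clock=2.
Op 4: tick 1 -> clock=3.
Op 5: insert e.com -> 10.0.0.3 (expiry=3+5=8). clock=3
Op 6: tick 1 -> clock=4.
Op 7: insert a.com -> 10.0.0.1 (expiry=4+4=8). clock=4
Op 8: tick 1 -> clock=5.
Op 9: tick 1 -> clock=6.
Op 10: tick 1 -> clock=7.
Op 11: insert a.com -> 10.0.0.3 (expiry=7+9=16). clock=7
Op 12: insert c.com -> 10.0.0.2 (expiry=7+6=13). clock=7
Op 13: insert a.com -> 10.0.0.2 (expiry=7+2=9). clock=7
Op 14: insert b.com -> 10.0.0.3 (expiry=7+4=11). clock=7
Op 15: tick 1 -> clock=8. purged={e.com}
Op 16: tick 1 -> clock=9. purged={a.com}
Op 17: tick 1 -> clock=10.
Op 18: tick 1 -> clock=11. purged={b.com}
Op 19: insert b.com -> 10.0.0.1 (expiry=11+5=16). clock=11
Op 20: tick 1 -> clock=12.
Op 21: tick 1 -> clock=13. purged={c.com}
Op 22: insert d.com -> 10.0.0.2 (expiry=13+4=17). clock=13
Op 23: tick 1 -> clock=14.
Op 24: insert a.com -> 10.0.0.1 (expiry=14+12=26). clock=14
Op 25: tick 1 -> clock=15.
Op 26: tick 1 -> clock=16. purged={b.com}
Op 27: tick 1 -> clock=17. purged={d.com}
Op 28: insert a.com -> 10.0.0.3 (expiry=17+6=23). clock=17
Op 29: insert c.com -> 10.0.0.2 (expiry=17+4=21). clock=17
Final clock = 17
Final cache (unexpired): {a.com,c.com} -> size=2

Answer: clock=17 cache_size=2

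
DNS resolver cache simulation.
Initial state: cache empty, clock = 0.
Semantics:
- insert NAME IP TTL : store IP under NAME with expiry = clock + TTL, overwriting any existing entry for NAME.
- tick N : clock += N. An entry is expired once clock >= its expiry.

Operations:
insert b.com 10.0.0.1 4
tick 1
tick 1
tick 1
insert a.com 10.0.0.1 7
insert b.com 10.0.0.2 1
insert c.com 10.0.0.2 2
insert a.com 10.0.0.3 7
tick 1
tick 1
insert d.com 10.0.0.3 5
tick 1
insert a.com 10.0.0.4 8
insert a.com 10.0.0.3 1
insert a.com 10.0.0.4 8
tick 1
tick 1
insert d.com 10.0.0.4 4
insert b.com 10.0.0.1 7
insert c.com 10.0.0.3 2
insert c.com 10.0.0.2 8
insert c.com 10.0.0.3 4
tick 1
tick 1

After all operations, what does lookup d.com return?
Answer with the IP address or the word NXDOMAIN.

Answer: 10.0.0.4

Derivation:
Op 1: insert b.com -> 10.0.0.1 (expiry=0+4=4). clock=0
Op 2: tick 1 -> clock=1.
Op 3: tick 1 -> clock=2.
Op 4: tick 1 -> clock=3.
Op 5: insert a.com -> 10.0.0.1 (expiry=3+7=10). clock=3
Op 6: insert b.com -> 10.0.0.2 (expiry=3+1=4). clock=3
Op 7: insert c.com -> 10.0.0.2 (expiry=3+2=5). clock=3
Op 8: insert a.com -> 10.0.0.3 (expiry=3+7=10). clock=3
Op 9: tick 1 -> clock=4. purged={b.com}
Op 10: tick 1 -> clock=5. purged={c.com}
Op 11: insert d.com -> 10.0.0.3 (expiry=5+5=10). clock=5
Op 12: tick 1 -> clock=6.
Op 13: insert a.com -> 10.0.0.4 (expiry=6+8=14). clock=6
Op 14: insert a.com -> 10.0.0.3 (expiry=6+1=7). clock=6
Op 15: insert a.com -> 10.0.0.4 (expiry=6+8=14). clock=6
Op 16: tick 1 -> clock=7.
Op 17: tick 1 -> clock=8.
Op 18: insert d.com -> 10.0.0.4 (expiry=8+4=12). clock=8
Op 19: insert b.com -> 10.0.0.1 (expiry=8+7=15). clock=8
Op 20: insert c.com -> 10.0.0.3 (expiry=8+2=10). clock=8
Op 21: insert c.com -> 10.0.0.2 (expiry=8+8=16). clock=8
Op 22: insert c.com -> 10.0.0.3 (expiry=8+4=12). clock=8
Op 23: tick 1 -> clock=9.
Op 24: tick 1 -> clock=10.
lookup d.com: present, ip=10.0.0.4 expiry=12 > clock=10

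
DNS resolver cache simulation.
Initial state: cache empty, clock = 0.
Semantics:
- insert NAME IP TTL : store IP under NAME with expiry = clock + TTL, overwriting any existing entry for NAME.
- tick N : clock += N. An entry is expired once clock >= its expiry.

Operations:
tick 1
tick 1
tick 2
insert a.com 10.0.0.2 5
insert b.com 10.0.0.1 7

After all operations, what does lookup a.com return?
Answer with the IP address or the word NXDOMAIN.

Answer: 10.0.0.2

Derivation:
Op 1: tick 1 -> clock=1.
Op 2: tick 1 -> clock=2.
Op 3: tick 2 -> clock=4.
Op 4: insert a.com -> 10.0.0.2 (expiry=4+5=9). clock=4
Op 5: insert b.com -> 10.0.0.1 (expiry=4+7=11). clock=4
lookup a.com: present, ip=10.0.0.2 expiry=9 > clock=4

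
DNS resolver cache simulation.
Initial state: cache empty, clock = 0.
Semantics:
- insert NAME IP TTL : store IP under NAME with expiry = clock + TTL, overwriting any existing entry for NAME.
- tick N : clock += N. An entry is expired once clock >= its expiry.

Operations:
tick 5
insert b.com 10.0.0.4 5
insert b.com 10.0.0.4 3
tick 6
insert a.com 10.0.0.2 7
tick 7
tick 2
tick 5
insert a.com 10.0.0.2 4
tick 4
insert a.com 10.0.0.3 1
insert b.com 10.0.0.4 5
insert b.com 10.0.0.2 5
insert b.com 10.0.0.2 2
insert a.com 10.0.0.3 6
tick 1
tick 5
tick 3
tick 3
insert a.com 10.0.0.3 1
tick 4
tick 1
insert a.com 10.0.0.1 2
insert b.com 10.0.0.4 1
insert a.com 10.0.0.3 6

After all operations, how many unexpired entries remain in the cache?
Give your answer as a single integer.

Op 1: tick 5 -> clock=5.
Op 2: insert b.com -> 10.0.0.4 (expiry=5+5=10). clock=5
Op 3: insert b.com -> 10.0.0.4 (expiry=5+3=8). clock=5
Op 4: tick 6 -> clock=11. purged={b.com}
Op 5: insert a.com -> 10.0.0.2 (expiry=11+7=18). clock=11
Op 6: tick 7 -> clock=18. purged={a.com}
Op 7: tick 2 -> clock=20.
Op 8: tick 5 -> clock=25.
Op 9: insert a.com -> 10.0.0.2 (expiry=25+4=29). clock=25
Op 10: tick 4 -> clock=29. purged={a.com}
Op 11: insert a.com -> 10.0.0.3 (expiry=29+1=30). clock=29
Op 12: insert b.com -> 10.0.0.4 (expiry=29+5=34). clock=29
Op 13: insert b.com -> 10.0.0.2 (expiry=29+5=34). clock=29
Op 14: insert b.com -> 10.0.0.2 (expiry=29+2=31). clock=29
Op 15: insert a.com -> 10.0.0.3 (expiry=29+6=35). clock=29
Op 16: tick 1 -> clock=30.
Op 17: tick 5 -> clock=35. purged={a.com,b.com}
Op 18: tick 3 -> clock=38.
Op 19: tick 3 -> clock=41.
Op 20: insert a.com -> 10.0.0.3 (expiry=41+1=42). clock=41
Op 21: tick 4 -> clock=45. purged={a.com}
Op 22: tick 1 -> clock=46.
Op 23: insert a.com -> 10.0.0.1 (expiry=46+2=48). clock=46
Op 24: insert b.com -> 10.0.0.4 (expiry=46+1=47). clock=46
Op 25: insert a.com -> 10.0.0.3 (expiry=46+6=52). clock=46
Final cache (unexpired): {a.com,b.com} -> size=2

Answer: 2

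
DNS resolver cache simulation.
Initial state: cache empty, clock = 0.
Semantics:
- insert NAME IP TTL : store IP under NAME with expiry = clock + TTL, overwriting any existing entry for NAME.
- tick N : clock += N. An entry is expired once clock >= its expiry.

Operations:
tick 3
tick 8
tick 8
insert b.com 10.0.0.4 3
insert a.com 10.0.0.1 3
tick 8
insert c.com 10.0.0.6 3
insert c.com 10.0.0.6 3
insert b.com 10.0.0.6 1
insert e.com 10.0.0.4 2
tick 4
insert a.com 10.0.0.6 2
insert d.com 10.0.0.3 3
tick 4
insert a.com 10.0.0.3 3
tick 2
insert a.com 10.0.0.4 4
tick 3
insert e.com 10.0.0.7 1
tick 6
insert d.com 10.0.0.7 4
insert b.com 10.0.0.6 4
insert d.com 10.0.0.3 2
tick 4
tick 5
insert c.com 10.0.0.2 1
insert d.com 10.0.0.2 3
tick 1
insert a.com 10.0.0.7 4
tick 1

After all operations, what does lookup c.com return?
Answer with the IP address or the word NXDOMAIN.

Answer: NXDOMAIN

Derivation:
Op 1: tick 3 -> clock=3.
Op 2: tick 8 -> clock=11.
Op 3: tick 8 -> clock=19.
Op 4: insert b.com -> 10.0.0.4 (expiry=19+3=22). clock=19
Op 5: insert a.com -> 10.0.0.1 (expiry=19+3=22). clock=19
Op 6: tick 8 -> clock=27. purged={a.com,b.com}
Op 7: insert c.com -> 10.0.0.6 (expiry=27+3=30). clock=27
Op 8: insert c.com -> 10.0.0.6 (expiry=27+3=30). clock=27
Op 9: insert b.com -> 10.0.0.6 (expiry=27+1=28). clock=27
Op 10: insert e.com -> 10.0.0.4 (expiry=27+2=29). clock=27
Op 11: tick 4 -> clock=31. purged={b.com,c.com,e.com}
Op 12: insert a.com -> 10.0.0.6 (expiry=31+2=33). clock=31
Op 13: insert d.com -> 10.0.0.3 (expiry=31+3=34). clock=31
Op 14: tick 4 -> clock=35. purged={a.com,d.com}
Op 15: insert a.com -> 10.0.0.3 (expiry=35+3=38). clock=35
Op 16: tick 2 -> clock=37.
Op 17: insert a.com -> 10.0.0.4 (expiry=37+4=41). clock=37
Op 18: tick 3 -> clock=40.
Op 19: insert e.com -> 10.0.0.7 (expiry=40+1=41). clock=40
Op 20: tick 6 -> clock=46. purged={a.com,e.com}
Op 21: insert d.com -> 10.0.0.7 (expiry=46+4=50). clock=46
Op 22: insert b.com -> 10.0.0.6 (expiry=46+4=50). clock=46
Op 23: insert d.com -> 10.0.0.3 (expiry=46+2=48). clock=46
Op 24: tick 4 -> clock=50. purged={b.com,d.com}
Op 25: tick 5 -> clock=55.
Op 26: insert c.com -> 10.0.0.2 (expiry=55+1=56). clock=55
Op 27: insert d.com -> 10.0.0.2 (expiry=55+3=58). clock=55
Op 28: tick 1 -> clock=56. purged={c.com}
Op 29: insert a.com -> 10.0.0.7 (expiry=56+4=60). clock=56
Op 30: tick 1 -> clock=57.
lookup c.com: not in cache (expired or never inserted)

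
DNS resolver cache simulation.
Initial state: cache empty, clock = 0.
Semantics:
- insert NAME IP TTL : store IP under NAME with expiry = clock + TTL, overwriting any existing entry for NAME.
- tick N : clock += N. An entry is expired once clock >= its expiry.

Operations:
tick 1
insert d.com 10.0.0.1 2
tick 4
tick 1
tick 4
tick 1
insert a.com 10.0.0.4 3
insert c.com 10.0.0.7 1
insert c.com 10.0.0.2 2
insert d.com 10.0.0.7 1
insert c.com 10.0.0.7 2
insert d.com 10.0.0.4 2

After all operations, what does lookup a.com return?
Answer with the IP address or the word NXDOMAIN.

Op 1: tick 1 -> clock=1.
Op 2: insert d.com -> 10.0.0.1 (expiry=1+2=3). clock=1
Op 3: tick 4 -> clock=5. purged={d.com}
Op 4: tick 1 -> clock=6.
Op 5: tick 4 -> clock=10.
Op 6: tick 1 -> clock=11.
Op 7: insert a.com -> 10.0.0.4 (expiry=11+3=14). clock=11
Op 8: insert c.com -> 10.0.0.7 (expiry=11+1=12). clock=11
Op 9: insert c.com -> 10.0.0.2 (expiry=11+2=13). clock=11
Op 10: insert d.com -> 10.0.0.7 (expiry=11+1=12). clock=11
Op 11: insert c.com -> 10.0.0.7 (expiry=11+2=13). clock=11
Op 12: insert d.com -> 10.0.0.4 (expiry=11+2=13). clock=11
lookup a.com: present, ip=10.0.0.4 expiry=14 > clock=11

Answer: 10.0.0.4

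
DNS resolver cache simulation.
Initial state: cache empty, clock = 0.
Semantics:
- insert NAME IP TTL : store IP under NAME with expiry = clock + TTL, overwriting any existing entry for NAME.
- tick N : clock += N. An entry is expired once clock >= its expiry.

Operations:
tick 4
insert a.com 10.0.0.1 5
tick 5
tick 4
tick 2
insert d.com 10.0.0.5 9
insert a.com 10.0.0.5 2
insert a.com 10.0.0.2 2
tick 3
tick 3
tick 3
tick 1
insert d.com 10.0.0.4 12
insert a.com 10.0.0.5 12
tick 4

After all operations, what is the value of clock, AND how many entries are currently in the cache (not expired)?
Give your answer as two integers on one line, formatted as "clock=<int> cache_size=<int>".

Answer: clock=29 cache_size=2

Derivation:
Op 1: tick 4 -> clock=4.
Op 2: insert a.com -> 10.0.0.1 (expiry=4+5=9). clock=4
Op 3: tick 5 -> clock=9. purged={a.com}
Op 4: tick 4 -> clock=13.
Op 5: tick 2 -> clock=15.
Op 6: insert d.com -> 10.0.0.5 (expiry=15+9=24). clock=15
Op 7: insert a.com -> 10.0.0.5 (expiry=15+2=17). clock=15
Op 8: insert a.com -> 10.0.0.2 (expiry=15+2=17). clock=15
Op 9: tick 3 -> clock=18. purged={a.com}
Op 10: tick 3 -> clock=21.
Op 11: tick 3 -> clock=24. purged={d.com}
Op 12: tick 1 -> clock=25.
Op 13: insert d.com -> 10.0.0.4 (expiry=25+12=37). clock=25
Op 14: insert a.com -> 10.0.0.5 (expiry=25+12=37). clock=25
Op 15: tick 4 -> clock=29.
Final clock = 29
Final cache (unexpired): {a.com,d.com} -> size=2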